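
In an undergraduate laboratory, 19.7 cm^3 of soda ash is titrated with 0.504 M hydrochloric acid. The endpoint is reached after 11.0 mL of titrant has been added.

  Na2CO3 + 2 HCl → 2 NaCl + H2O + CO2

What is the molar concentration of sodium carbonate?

n(HCl) = 0.0110 L × 0.504 mol/L = 5.54 × 10^-3 mol
From the 1:2 mole ratio, n(Na2CO3) = 1/2 × 5.54 × 10^-3 = 2.77 × 10^-3 mol
[Na2CO3] = 2.77 × 10^-3 mol / 0.0197 L = 0.141 mol/L

0.141 M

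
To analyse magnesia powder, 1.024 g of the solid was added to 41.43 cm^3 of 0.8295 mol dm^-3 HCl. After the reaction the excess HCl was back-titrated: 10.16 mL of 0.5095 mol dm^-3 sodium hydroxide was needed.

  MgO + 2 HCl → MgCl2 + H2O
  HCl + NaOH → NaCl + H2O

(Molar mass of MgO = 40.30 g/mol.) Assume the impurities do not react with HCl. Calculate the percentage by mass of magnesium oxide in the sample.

n(HCl) added = 0.04143 × 0.8295 = 0.03437 mol
n(NaOH) used in back-titration = 0.01016 × 0.5095 = 5.177 × 10^-3 mol
n(HCl) left over = 5.177 × 10^-3 mol (1:1 ratio)
n(HCl) consumed by analyte = 0.03437 − 5.177 × 10^-3 = 0.02919 mol
From the 1:2 ratio, n(MgO) = 1/2 × 0.02919 = 0.01459 mol
mass of MgO = 0.01459 × 40.30 = 0.5882 g
% MgO = 0.5882 / 1.024 × 100 = 57.44 %

57.44 %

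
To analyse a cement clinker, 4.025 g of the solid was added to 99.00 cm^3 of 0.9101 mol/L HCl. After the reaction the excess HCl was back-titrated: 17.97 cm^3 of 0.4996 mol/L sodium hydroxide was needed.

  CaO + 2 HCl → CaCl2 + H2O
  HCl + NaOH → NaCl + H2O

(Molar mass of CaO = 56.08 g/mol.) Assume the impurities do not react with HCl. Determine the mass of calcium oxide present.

2.275 g

n(HCl) added = 0.09900 × 0.9101 = 0.09010 mol
n(NaOH) used in back-titration = 0.01797 × 0.4996 = 8.978 × 10^-3 mol
n(HCl) left over = 8.978 × 10^-3 mol (1:1 ratio)
n(HCl) consumed by analyte = 0.09010 − 8.978 × 10^-3 = 0.08112 mol
From the 1:2 ratio, n(CaO) = 1/2 × 0.08112 = 0.04056 mol
mass of CaO = 0.04056 × 56.08 = 2.275 g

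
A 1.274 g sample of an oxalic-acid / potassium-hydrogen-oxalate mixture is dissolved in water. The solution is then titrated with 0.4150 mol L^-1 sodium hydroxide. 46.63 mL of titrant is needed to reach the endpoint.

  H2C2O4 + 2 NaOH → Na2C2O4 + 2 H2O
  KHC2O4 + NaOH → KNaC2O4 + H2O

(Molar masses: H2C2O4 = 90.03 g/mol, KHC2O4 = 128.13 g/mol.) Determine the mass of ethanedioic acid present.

0.6529 g

n(NaOH) = 0.04663 × 0.4150 = 0.01935 mol
Let x = n(H2C2O4), y = n(KHC2O4).
Titrant: 2x + 1y = 0.01935;  mass: 90.03x + 128.13y = 1.274
Solving, x = 7.252 × 10^-3 mol, y = 4.847 × 10^-3 mol
mass of H2C2O4 = 7.252 × 10^-3 × 90.03 = 0.6529 g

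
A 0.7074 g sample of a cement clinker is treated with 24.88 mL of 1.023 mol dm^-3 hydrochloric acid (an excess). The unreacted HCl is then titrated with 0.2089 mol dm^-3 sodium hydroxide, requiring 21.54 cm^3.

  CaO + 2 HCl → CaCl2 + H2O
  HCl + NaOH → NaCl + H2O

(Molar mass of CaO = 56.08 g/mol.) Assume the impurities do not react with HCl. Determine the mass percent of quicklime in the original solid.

83.05 %

n(HCl) added = 0.02488 × 1.023 = 0.02545 mol
n(NaOH) used in back-titration = 0.02154 × 0.2089 = 4.500 × 10^-3 mol
n(HCl) left over = 4.500 × 10^-3 mol (1:1 ratio)
n(HCl) consumed by analyte = 0.02545 − 4.500 × 10^-3 = 0.02095 mol
From the 1:2 ratio, n(CaO) = 1/2 × 0.02095 = 0.01048 mol
mass of CaO = 0.01048 × 56.08 = 0.5875 g
% CaO = 0.5875 / 0.7074 × 100 = 83.05 %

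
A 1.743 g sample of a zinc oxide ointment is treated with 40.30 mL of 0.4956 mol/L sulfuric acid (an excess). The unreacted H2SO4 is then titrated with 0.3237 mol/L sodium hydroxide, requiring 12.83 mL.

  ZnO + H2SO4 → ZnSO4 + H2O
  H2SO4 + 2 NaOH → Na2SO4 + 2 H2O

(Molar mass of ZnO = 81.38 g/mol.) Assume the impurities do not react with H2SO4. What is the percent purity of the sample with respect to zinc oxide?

83.56 %

n(H2SO4) added = 0.04030 × 0.4956 = 0.01997 mol
n(NaOH) used in back-titration = 0.01283 × 0.3237 = 4.153 × 10^-3 mol
From the 1:2 ratio, n(H2SO4) left over = 1/2 × 4.153 × 10^-3 = 2.077 × 10^-3 mol
n(H2SO4) consumed by analyte = 0.01997 − 2.077 × 10^-3 = 0.01790 mol
n(ZnO) = 0.01790 mol (1:1 ratio)
mass of ZnO = 0.01790 × 81.38 = 1.456 g
% ZnO = 1.456 / 1.743 × 100 = 83.56 %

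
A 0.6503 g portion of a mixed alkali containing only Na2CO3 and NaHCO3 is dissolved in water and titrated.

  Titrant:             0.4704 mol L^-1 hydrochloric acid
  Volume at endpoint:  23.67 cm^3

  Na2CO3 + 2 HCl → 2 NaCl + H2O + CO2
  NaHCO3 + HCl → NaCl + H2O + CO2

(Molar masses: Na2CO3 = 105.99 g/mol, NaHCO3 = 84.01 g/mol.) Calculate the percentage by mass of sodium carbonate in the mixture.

n(HCl) = 0.02367 × 0.4704 = 0.01113 mol
Let x = n(Na2CO3), y = n(NaHCO3).
Titrant: 2x + 1y = 0.01113;  mass: 105.99x + 84.01y = 0.6503
Solving, x = 4.596 × 10^-3 mol, y = 1.942 × 10^-3 mol
mass of Na2CO3 = 4.596 × 10^-3 × 105.99 = 0.4871 g
% Na2CO3 = 0.4871 / 0.6503 × 100 = 74.91 %

74.91 %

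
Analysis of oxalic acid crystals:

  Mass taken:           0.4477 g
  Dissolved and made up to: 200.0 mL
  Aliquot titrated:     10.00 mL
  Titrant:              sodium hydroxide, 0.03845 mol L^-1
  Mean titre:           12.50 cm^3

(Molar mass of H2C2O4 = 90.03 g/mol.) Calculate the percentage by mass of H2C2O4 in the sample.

H2C2O4 + 2 NaOH → Na2C2O4 + 2 H2O
n(NaOH) per titration = 0.01250 × 0.03845 = 4.806 × 10^-4 mol
From the 1:2 ratio, n(H2C2O4) in each aliquot = 1/2 × 4.806 × 10^-4 = 2.403 × 10^-4 mol
n(H2C2O4) in the whole flask = 2.403 × 10^-4 × 200.0/10.00 = 4.806 × 10^-3 mol
mass of H2C2O4 = 4.806 × 10^-3 × 90.03 = 0.4327 g
% H2C2O4 = 0.4327 / 0.4477 × 100 = 96.65 %

96.65 %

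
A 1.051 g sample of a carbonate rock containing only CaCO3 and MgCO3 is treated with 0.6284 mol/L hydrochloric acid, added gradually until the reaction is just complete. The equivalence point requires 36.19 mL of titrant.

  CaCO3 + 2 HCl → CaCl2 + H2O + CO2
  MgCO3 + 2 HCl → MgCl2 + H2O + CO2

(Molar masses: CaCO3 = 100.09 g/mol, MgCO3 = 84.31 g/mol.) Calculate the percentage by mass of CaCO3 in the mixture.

n(HCl) = 0.03619 × 0.6284 = 0.02274 mol
Let x = n(CaCO3), y = n(MgCO3).
Titrant: 2x + 2y = 0.02274;  mass: 100.09x + 84.31y = 1.051
Solving, x = 5.850 × 10^-3 mol, y = 5.520 × 10^-3 mol
mass of CaCO3 = 5.850 × 10^-3 × 100.09 = 0.5856 g
% CaCO3 = 0.5856 / 1.051 × 100 = 55.72 %

55.72 %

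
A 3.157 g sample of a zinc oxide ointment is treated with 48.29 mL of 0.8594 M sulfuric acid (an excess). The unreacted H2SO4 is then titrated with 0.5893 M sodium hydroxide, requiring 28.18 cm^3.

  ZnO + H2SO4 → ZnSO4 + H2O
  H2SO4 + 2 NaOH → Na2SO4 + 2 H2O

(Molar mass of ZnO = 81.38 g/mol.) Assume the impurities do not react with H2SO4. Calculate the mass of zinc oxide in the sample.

n(H2SO4) added = 0.04829 × 0.8594 = 0.04150 mol
n(NaOH) used in back-titration = 0.02818 × 0.5893 = 0.01661 mol
From the 1:2 ratio, n(H2SO4) left over = 1/2 × 0.01661 = 8.303 × 10^-3 mol
n(H2SO4) consumed by analyte = 0.04150 − 8.303 × 10^-3 = 0.03320 mol
n(ZnO) = 0.03320 mol (1:1 ratio)
mass of ZnO = 0.03320 × 81.38 = 2.702 g

2.702 g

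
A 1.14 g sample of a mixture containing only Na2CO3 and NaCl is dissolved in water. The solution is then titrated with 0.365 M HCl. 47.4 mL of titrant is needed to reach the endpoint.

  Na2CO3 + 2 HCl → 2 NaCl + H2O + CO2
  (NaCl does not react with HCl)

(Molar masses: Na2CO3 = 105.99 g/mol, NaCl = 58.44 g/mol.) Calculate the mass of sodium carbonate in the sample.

n(HCl) = 0.0474 × 0.365 = 0.0173 mol
Let x = n(Na2CO3), y = n(NaCl).
Titrant: 2x = 0.0173;  mass: 105.99x + 58.44y = 1.14
Solving, x = 8.65 × 10^-3 mol, y = 3.82 × 10^-3 mol
mass of Na2CO3 = 8.65 × 10^-3 × 105.99 = 0.917 g

0.917 g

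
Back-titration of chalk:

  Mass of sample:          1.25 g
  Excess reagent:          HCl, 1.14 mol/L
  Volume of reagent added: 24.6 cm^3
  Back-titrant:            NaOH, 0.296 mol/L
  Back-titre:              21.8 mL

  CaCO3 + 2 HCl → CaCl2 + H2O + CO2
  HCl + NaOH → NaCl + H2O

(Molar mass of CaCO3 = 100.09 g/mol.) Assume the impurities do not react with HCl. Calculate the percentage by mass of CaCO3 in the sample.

n(HCl) added = 0.0246 × 1.14 = 0.0280 mol
n(NaOH) used in back-titration = 0.0218 × 0.296 = 6.45 × 10^-3 mol
n(HCl) left over = 6.45 × 10^-3 mol (1:1 ratio)
n(HCl) consumed by analyte = 0.0280 − 6.45 × 10^-3 = 0.0216 mol
From the 1:2 ratio, n(CaCO3) = 1/2 × 0.0216 = 0.0108 mol
mass of CaCO3 = 0.0108 × 100.09 = 1.08 g
% CaCO3 = 1.08 / 1.25 × 100 = 86.4 %

86.4 %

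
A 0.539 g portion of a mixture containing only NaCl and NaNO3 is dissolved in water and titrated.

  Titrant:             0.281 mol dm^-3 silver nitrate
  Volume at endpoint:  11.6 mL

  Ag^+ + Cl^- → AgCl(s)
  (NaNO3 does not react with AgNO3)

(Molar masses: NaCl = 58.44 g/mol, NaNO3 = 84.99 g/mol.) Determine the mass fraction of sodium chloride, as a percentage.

35.3 %

n(AgNO3) = 0.0116 × 0.281 = 3.26 × 10^-3 mol
Let x = n(NaCl), y = n(NaNO3).
Titrant: 1x = 3.26 × 10^-3;  mass: 58.44x + 84.99y = 0.539
Solving, x = 3.26 × 10^-3 mol, y = 4.10 × 10^-3 mol
mass of NaCl = 3.26 × 10^-3 × 58.44 = 0.190 g
% NaCl = 0.190 / 0.539 × 100 = 35.3 %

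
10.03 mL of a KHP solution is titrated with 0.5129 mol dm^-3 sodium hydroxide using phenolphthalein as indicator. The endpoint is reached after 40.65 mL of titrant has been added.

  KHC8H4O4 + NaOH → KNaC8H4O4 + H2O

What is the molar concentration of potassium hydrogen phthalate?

n(NaOH) = 0.04065 L × 0.5129 mol/L = 0.02085 mol
n(KHC8H4O4) = 0.02085 mol (1:1 mole ratio)
[KHC8H4O4] = 0.02085 mol / 0.01003 L = 2.079 mol/L

2.079 mol/L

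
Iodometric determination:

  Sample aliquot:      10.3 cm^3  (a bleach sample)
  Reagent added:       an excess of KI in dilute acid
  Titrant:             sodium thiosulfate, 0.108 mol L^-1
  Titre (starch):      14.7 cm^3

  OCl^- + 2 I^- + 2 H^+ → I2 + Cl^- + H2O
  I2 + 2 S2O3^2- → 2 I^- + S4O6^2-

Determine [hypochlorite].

0.0771 mol/L

n(S2O3^2-) = 0.0147 × 0.108 = 1.59 × 10^-3 mol
n(I2) = n(S2O3^2-)/2 = 7.94 × 10^-4 mol
n(OCl^-) in the aliquot = 7.94 × 10^-4 mol (1:1 ratio)
[OCl^-] = 7.94 × 10^-4 / 0.0103 = 0.0771 mol/L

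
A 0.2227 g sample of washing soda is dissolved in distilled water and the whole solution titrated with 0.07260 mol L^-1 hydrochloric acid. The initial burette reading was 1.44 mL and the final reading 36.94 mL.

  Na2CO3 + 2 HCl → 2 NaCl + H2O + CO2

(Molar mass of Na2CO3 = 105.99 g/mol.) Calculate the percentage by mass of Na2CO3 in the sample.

n(HCl) = 0.03550 L × 0.07260 mol/L = 2.577 × 10^-3 mol
From the 1:2 ratio, n(Na2CO3) = 1/2 × 2.577 × 10^-3 = 1.289 × 10^-3 mol
mass of Na2CO3 = 1.289 × 10^-3 × 105.99 g/mol = 0.1366 g
% Na2CO3 = 0.1366 / 0.2227 × 100 = 61.33 %

61.33 %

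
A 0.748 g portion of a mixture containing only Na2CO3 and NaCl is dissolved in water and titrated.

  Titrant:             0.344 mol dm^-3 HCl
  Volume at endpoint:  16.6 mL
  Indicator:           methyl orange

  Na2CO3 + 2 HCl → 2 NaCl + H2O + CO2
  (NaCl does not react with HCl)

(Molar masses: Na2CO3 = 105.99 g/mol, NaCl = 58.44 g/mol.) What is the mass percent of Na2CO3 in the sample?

n(HCl) = 0.0166 × 0.344 = 5.71 × 10^-3 mol
Let x = n(Na2CO3), y = n(NaCl).
Titrant: 2x = 5.71 × 10^-3;  mass: 105.99x + 58.44y = 0.748
Solving, x = 2.86 × 10^-3 mol, y = 7.62 × 10^-3 mol
mass of Na2CO3 = 2.86 × 10^-3 × 105.99 = 0.303 g
% Na2CO3 = 0.303 / 0.748 × 100 = 40.5 %

40.5 %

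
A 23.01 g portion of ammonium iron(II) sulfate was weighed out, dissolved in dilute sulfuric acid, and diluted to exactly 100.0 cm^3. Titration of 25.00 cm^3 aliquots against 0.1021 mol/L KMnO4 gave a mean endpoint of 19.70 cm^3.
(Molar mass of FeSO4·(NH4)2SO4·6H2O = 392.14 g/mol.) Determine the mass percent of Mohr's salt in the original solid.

68.56 %

MnO4^- + 5 Fe^2+ + 8 H^+ → Mn^2+ + 5 Fe^3+ + 4 H2O
n(KMnO4) per titration = 0.01970 × 0.1021 = 2.011 × 10^-3 mol
From the 5:1 ratio, n(FeSO4·(NH4)2SO4·6H2O) in each aliquot = 5/1 × 2.011 × 10^-3 = 0.01006 mol
n(FeSO4·(NH4)2SO4·6H2O) in the whole flask = 0.01006 × 100.0/25.00 = 0.04023 mol
mass of FeSO4·(NH4)2SO4·6H2O = 0.04023 × 392.14 = 15.77 g
% FeSO4·(NH4)2SO4·6H2O = 15.77 / 23.01 × 100 = 68.56 %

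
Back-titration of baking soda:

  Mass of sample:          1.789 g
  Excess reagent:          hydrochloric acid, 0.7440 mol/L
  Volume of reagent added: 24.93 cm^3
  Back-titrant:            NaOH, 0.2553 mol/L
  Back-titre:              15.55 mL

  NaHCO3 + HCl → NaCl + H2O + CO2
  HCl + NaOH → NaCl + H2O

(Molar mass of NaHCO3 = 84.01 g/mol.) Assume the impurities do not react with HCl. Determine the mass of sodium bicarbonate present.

1.225 g

n(HCl) added = 0.02493 × 0.7440 = 0.01855 mol
n(NaOH) used in back-titration = 0.01555 × 0.2553 = 3.970 × 10^-3 mol
n(HCl) left over = 3.970 × 10^-3 mol (1:1 ratio)
n(HCl) consumed by analyte = 0.01855 − 3.970 × 10^-3 = 0.01458 mol
n(NaHCO3) = 0.01458 mol (1:1 ratio)
mass of NaHCO3 = 0.01458 × 84.01 = 1.225 g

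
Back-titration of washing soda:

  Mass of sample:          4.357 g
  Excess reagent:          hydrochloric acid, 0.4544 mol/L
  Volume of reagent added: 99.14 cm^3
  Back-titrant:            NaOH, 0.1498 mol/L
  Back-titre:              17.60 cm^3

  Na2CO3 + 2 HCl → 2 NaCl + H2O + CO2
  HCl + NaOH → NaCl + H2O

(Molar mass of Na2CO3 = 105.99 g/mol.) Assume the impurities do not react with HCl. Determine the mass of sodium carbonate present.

2.248 g

n(HCl) added = 0.09914 × 0.4544 = 0.04505 mol
n(NaOH) used in back-titration = 0.01760 × 0.1498 = 2.636 × 10^-3 mol
n(HCl) left over = 2.636 × 10^-3 mol (1:1 ratio)
n(HCl) consumed by analyte = 0.04505 − 2.636 × 10^-3 = 0.04241 mol
From the 1:2 ratio, n(Na2CO3) = 1/2 × 0.04241 = 0.02121 mol
mass of Na2CO3 = 0.02121 × 105.99 = 2.248 g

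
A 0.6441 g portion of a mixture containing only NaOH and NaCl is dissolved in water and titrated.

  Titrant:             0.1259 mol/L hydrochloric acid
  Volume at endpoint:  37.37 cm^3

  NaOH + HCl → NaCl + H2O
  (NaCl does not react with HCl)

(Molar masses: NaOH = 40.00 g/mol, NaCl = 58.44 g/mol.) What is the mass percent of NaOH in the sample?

n(HCl) = 0.03737 × 0.1259 = 4.705 × 10^-3 mol
Let x = n(NaOH), y = n(NaCl).
Titrant: 1x = 4.705 × 10^-3;  mass: 40.00x + 58.44y = 0.6441
Solving, x = 4.705 × 10^-3 mol, y = 7.801 × 10^-3 mol
mass of NaOH = 4.705 × 10^-3 × 40.00 = 0.1882 g
% NaOH = 0.1882 / 0.6441 × 100 = 29.22 %

29.22 %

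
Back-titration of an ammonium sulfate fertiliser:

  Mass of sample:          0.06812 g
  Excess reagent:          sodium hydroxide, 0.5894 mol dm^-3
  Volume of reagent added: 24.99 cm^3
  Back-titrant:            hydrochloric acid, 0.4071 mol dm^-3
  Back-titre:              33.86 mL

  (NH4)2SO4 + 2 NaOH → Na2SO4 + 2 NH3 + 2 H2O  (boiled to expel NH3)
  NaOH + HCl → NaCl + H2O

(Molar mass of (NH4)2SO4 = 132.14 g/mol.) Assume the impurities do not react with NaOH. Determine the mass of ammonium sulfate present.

n(NaOH) added = 0.02499 × 0.5894 = 0.01473 mol
n(HCl) used in back-titration = 0.03386 × 0.4071 = 0.01378 mol
n(NaOH) left over = 0.01378 mol (1:1 ratio)
n(NaOH) consumed by analyte = 0.01473 − 0.01378 = 9.447 × 10^-4 mol
From the 1:2 ratio, n((NH4)2SO4) = 1/2 × 9.447 × 10^-4 = 4.723 × 10^-4 mol
mass of (NH4)2SO4 = 4.723 × 10^-4 × 132.14 = 0.06242 g

0.06242 g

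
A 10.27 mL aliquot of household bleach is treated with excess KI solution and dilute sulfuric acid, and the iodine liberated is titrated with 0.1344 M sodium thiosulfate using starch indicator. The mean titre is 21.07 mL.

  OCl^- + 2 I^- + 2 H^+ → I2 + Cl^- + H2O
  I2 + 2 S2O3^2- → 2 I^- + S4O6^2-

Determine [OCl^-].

n(S2O3^2-) = 0.02107 × 0.1344 = 2.832 × 10^-3 mol
n(I2) = n(S2O3^2-)/2 = 1.416 × 10^-3 mol
n(OCl^-) in the aliquot = 1.416 × 10^-3 mol (1:1 ratio)
[OCl^-] = 1.416 × 10^-3 / 0.01027 = 0.1379 mol/L

0.1379 M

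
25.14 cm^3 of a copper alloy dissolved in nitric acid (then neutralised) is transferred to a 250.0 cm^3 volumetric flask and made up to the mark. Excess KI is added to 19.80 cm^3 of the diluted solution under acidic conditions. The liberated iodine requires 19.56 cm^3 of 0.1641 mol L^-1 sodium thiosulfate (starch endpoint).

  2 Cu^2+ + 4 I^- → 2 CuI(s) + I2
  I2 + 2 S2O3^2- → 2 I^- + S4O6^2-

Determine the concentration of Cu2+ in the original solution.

1.612 mol/L

n(S2O3^2-) = 0.01956 × 0.1641 = 3.210 × 10^-3 mol
n(I2) = n(S2O3^2-)/2 = 1.605 × 10^-3 mol
From the 2:1 ratio, n(Cu2+) in the aliquot = 2/1 × 1.605 × 10^-3 = 3.210 × 10^-3 mol
[Cu2+]_dilute = 3.210 × 10^-3 / 0.01980 = 0.1621 mol/L
[Cu2+]_original = 0.1621 × 250.0/25.14 = 1.612 mol/L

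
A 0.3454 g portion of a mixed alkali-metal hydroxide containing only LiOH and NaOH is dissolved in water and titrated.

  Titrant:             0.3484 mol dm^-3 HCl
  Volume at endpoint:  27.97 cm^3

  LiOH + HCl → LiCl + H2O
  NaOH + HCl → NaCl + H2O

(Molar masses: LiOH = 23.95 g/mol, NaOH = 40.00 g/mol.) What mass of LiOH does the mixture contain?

n(HCl) = 0.02797 × 0.3484 = 9.745 × 10^-3 mol
Let x = n(LiOH), y = n(NaOH).
Titrant: 1x + 1y = 9.745 × 10^-3;  mass: 23.95x + 40.00y = 0.3454
Solving, x = 2.766 × 10^-3 mol, y = 6.979 × 10^-3 mol
mass of LiOH = 2.766 × 10^-3 × 23.95 = 0.06624 g

0.06624 g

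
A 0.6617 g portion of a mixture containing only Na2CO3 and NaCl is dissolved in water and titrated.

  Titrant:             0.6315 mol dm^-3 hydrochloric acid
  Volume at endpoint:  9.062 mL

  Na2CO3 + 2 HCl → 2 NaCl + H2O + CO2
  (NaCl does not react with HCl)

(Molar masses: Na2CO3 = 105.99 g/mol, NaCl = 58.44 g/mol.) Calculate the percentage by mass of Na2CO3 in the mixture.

45.83 %

n(HCl) = 0.009062 × 0.6315 = 5.723 × 10^-3 mol
Let x = n(Na2CO3), y = n(NaCl).
Titrant: 2x = 5.723 × 10^-3;  mass: 105.99x + 58.44y = 0.6617
Solving, x = 2.861 × 10^-3 mol, y = 6.133 × 10^-3 mol
mass of Na2CO3 = 2.861 × 10^-3 × 105.99 = 0.3033 g
% Na2CO3 = 0.3033 / 0.6617 × 100 = 45.83 %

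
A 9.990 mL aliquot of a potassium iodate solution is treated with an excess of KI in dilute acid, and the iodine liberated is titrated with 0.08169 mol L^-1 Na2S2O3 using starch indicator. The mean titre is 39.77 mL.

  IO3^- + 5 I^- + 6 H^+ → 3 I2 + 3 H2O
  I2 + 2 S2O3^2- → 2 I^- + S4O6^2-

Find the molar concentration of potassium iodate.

n(S2O3^2-) = 0.03977 × 0.08169 = 3.249 × 10^-3 mol
n(I2) = n(S2O3^2-)/2 = 1.624 × 10^-3 mol
From the 1:3 ratio, n(IO3^-) in the aliquot = 1/3 × 1.624 × 10^-3 = 5.415 × 10^-4 mol
[IO3^-] = 5.415 × 10^-4 / 0.009990 = 0.05420 mol/L

0.05420 mol/L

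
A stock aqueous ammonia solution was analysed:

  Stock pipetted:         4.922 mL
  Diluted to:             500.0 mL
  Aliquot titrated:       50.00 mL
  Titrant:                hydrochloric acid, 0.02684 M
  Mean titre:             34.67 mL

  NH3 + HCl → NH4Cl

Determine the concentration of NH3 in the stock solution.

n(HCl) = 0.03467 × 0.02684 = 9.305 × 10^-4 mol
n(NH3) in the aliquot = 9.305 × 10^-4 mol (1:1 ratio)
[NH3]_dilute = 9.305 × 10^-4 / 0.05000 = 0.01861 mol/L
Dilution factor = 500.0 / 4.922 = 101.6
[NH3]_stock = 0.01861 × 101.6 = 1.891 mol/L

1.891 M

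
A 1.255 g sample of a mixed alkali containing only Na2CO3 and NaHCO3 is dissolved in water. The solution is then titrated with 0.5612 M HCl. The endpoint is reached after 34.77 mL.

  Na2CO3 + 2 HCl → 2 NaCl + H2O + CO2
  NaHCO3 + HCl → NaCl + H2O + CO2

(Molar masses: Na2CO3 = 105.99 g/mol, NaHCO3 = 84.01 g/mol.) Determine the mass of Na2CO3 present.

0.6566 g

n(HCl) = 0.03477 × 0.5612 = 0.01951 mol
Let x = n(Na2CO3), y = n(NaHCO3).
Titrant: 2x + 1y = 0.01951;  mass: 105.99x + 84.01y = 1.255
Solving, x = 6.195 × 10^-3 mol, y = 7.123 × 10^-3 mol
mass of Na2CO3 = 6.195 × 10^-3 × 105.99 = 0.6566 g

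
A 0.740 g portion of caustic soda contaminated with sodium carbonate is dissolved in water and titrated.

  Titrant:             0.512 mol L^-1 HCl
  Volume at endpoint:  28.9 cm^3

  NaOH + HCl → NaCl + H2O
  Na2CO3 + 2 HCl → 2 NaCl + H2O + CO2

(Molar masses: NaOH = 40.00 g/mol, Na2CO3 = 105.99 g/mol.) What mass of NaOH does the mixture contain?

n(HCl) = 0.0289 × 0.512 = 0.0148 mol
Let x = n(NaOH), y = n(Na2CO3).
Titrant: 1x + 2y = 0.0148;  mass: 40.00x + 105.99y = 0.740
Solving, x = 3.40 × 10^-3 mol, y = 5.70 × 10^-3 mol
mass of NaOH = 3.40 × 10^-3 × 40.00 = 0.136 g

0.136 g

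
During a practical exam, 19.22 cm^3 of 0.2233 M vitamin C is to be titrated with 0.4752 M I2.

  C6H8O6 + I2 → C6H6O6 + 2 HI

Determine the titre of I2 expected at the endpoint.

9.032 mL

n(C6H8O6) = 0.01922 L × 0.2233 mol/L = 4.292 × 10^-3 mol
n(I2) = 4.292 × 10^-3 mol (1:1 stoichiometry)
V(I2) = 4.292 × 10^-3 mol / 0.4752 mol/L = 0.009032 L = 9.032 mL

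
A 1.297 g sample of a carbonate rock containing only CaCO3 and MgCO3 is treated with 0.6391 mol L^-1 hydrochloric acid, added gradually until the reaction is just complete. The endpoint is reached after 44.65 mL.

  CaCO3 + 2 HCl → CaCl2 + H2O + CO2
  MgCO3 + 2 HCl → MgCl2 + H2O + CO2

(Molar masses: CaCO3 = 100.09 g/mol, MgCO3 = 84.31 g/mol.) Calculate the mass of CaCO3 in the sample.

0.5967 g

n(HCl) = 0.04465 × 0.6391 = 0.02854 mol
Let x = n(CaCO3), y = n(MgCO3).
Titrant: 2x + 2y = 0.02854;  mass: 100.09x + 84.31y = 1.297
Solving, x = 5.962 × 10^-3 mol, y = 8.306 × 10^-3 mol
mass of CaCO3 = 5.962 × 10^-3 × 100.09 = 0.5967 g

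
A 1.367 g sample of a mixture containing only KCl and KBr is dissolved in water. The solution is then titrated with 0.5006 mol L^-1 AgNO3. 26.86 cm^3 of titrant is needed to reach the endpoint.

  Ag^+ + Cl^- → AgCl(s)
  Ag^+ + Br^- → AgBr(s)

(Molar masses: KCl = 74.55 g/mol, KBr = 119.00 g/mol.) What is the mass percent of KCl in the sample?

28.60 %

n(AgNO3) = 0.02686 × 0.5006 = 0.01345 mol
Let x = n(KCl), y = n(KBr).
Titrant: 1x + 1y = 0.01345;  mass: 74.55x + 119.00y = 1.367
Solving, x = 5.244 × 10^-3 mol, y = 8.202 × 10^-3 mol
mass of KCl = 5.244 × 10^-3 × 74.55 = 0.3909 g
% KCl = 0.3909 / 1.367 × 100 = 28.60 %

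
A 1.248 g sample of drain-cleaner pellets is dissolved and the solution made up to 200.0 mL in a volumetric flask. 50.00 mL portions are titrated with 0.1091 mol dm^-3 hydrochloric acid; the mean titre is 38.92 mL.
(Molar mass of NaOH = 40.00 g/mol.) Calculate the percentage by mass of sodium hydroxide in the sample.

54.44 %

NaOH + HCl → NaCl + H2O
n(HCl) per titration = 0.03892 × 0.1091 = 4.246 × 10^-3 mol
n(NaOH) in each aliquot = 4.246 × 10^-3 mol (1:1 ratio)
n(NaOH) in the whole flask = 4.246 × 10^-3 × 200.0/50.00 = 0.01698 mol
mass of NaOH = 0.01698 × 40.00 = 0.6794 g
% NaOH = 0.6794 / 1.248 × 100 = 54.44 %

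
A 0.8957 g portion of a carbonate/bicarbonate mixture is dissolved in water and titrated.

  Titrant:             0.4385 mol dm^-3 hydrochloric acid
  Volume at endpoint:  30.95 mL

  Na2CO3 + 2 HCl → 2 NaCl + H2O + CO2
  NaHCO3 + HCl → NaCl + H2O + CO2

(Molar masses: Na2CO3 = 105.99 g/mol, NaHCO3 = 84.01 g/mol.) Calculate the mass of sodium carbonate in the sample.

0.4177 g

n(HCl) = 0.03095 × 0.4385 = 0.01357 mol
Let x = n(Na2CO3), y = n(NaHCO3).
Titrant: 2x + 1y = 0.01357;  mass: 105.99x + 84.01y = 0.8957
Solving, x = 3.941 × 10^-3 mol, y = 5.690 × 10^-3 mol
mass of Na2CO3 = 3.941 × 10^-3 × 105.99 = 0.4177 g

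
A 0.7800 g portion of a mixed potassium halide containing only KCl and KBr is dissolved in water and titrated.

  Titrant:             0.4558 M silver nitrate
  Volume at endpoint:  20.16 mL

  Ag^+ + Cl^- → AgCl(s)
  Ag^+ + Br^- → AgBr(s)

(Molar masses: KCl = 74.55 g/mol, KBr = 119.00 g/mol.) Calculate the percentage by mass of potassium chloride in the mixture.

n(AgNO3) = 0.02016 × 0.4558 = 9.189 × 10^-3 mol
Let x = n(KCl), y = n(KBr).
Titrant: 1x + 1y = 9.189 × 10^-3;  mass: 74.55x + 119.00y = 0.7800
Solving, x = 7.052 × 10^-3 mol, y = 2.136 × 10^-3 mol
mass of KCl = 7.052 × 10^-3 × 74.55 = 0.5258 g
% KCl = 0.5258 / 0.7800 × 100 = 67.41 %

67.41 %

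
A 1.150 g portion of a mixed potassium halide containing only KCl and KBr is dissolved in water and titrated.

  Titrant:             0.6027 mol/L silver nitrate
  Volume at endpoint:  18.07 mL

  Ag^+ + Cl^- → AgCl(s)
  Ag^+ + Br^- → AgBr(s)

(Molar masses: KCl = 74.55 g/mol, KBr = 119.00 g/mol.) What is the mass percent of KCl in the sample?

21.29 %

n(AgNO3) = 0.01807 × 0.6027 = 0.01089 mol
Let x = n(KCl), y = n(KBr).
Titrant: 1x + 1y = 0.01089;  mass: 74.55x + 119.00y = 1.150
Solving, x = 3.285 × 10^-3 mol, y = 7.606 × 10^-3 mol
mass of KCl = 3.285 × 10^-3 × 74.55 = 0.2449 g
% KCl = 0.2449 / 1.150 × 100 = 21.29 %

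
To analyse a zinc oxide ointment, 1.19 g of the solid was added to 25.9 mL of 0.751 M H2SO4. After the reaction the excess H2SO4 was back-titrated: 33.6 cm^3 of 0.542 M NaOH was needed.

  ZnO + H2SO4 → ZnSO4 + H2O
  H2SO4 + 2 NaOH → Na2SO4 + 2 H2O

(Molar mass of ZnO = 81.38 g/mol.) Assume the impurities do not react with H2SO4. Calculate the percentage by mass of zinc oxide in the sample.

70.7 %

n(H2SO4) added = 0.0259 × 0.751 = 0.0195 mol
n(NaOH) used in back-titration = 0.0336 × 0.542 = 0.0182 mol
From the 1:2 ratio, n(H2SO4) left over = 1/2 × 0.0182 = 9.11 × 10^-3 mol
n(H2SO4) consumed by analyte = 0.0195 − 9.11 × 10^-3 = 0.0103 mol
n(ZnO) = 0.0103 mol (1:1 ratio)
mass of ZnO = 0.0103 × 81.38 = 0.842 g
% ZnO = 0.842 / 1.19 × 100 = 70.7 %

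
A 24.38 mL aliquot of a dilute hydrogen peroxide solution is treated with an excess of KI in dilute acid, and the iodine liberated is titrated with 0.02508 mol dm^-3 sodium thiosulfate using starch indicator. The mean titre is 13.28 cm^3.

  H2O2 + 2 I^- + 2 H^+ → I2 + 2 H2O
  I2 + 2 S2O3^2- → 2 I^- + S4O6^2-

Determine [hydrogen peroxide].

0.006831 mol/L

n(S2O3^2-) = 0.01328 × 0.02508 = 3.331 × 10^-4 mol
n(I2) = n(S2O3^2-)/2 = 1.665 × 10^-4 mol
n(H2O2) in the aliquot = 1.665 × 10^-4 mol (1:1 ratio)
[H2O2] = 1.665 × 10^-4 / 0.02438 = 0.006831 mol/L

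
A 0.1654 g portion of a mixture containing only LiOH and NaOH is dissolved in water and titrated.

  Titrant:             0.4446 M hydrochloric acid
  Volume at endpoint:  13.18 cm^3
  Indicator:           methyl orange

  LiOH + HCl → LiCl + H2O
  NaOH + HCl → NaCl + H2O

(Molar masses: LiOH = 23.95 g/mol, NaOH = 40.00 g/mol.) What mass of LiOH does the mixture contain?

n(HCl) = 0.01318 × 0.4446 = 5.860 × 10^-3 mol
Let x = n(LiOH), y = n(NaOH).
Titrant: 1x + 1y = 5.860 × 10^-3;  mass: 23.95x + 40.00y = 0.1654
Solving, x = 4.299 × 10^-3 mol, y = 1.561 × 10^-3 mol
mass of LiOH = 4.299 × 10^-3 × 23.95 = 0.1030 g

0.1030 g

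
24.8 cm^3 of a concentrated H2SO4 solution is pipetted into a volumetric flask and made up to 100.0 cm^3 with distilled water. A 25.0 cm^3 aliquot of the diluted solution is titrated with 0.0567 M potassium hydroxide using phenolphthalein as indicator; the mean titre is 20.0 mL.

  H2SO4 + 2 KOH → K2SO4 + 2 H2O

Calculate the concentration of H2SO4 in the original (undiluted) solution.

n(KOH) = 0.0200 × 0.0567 = 1.13 × 10^-3 mol
From the 1:2 ratio, n(H2SO4) in the aliquot = 1/2 × 1.13 × 10^-3 = 5.67 × 10^-4 mol
[H2SO4]_dilute = 5.67 × 10^-4 / 0.0250 = 0.0227 mol/L
Dilution factor = 100.0 / 24.8 = 4.032
[H2SO4]_stock = 0.0227 × 4.032 = 0.0915 mol/L

0.0915 M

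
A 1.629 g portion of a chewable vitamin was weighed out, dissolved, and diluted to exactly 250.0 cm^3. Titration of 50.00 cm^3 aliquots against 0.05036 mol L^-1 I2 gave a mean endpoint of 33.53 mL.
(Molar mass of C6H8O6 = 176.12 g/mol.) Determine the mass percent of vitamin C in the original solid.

C6H8O6 + I2 → C6H6O6 + 2 HI
n(I2) per titration = 0.03353 × 0.05036 = 1.689 × 10^-3 mol
n(C6H8O6) in each aliquot = 1.689 × 10^-3 mol (1:1 ratio)
n(C6H8O6) in the whole flask = 1.689 × 10^-3 × 250.0/50.00 = 8.443 × 10^-3 mol
mass of C6H8O6 = 8.443 × 10^-3 × 176.12 = 1.487 g
% C6H8O6 = 1.487 / 1.629 × 100 = 91.28 %

91.28 %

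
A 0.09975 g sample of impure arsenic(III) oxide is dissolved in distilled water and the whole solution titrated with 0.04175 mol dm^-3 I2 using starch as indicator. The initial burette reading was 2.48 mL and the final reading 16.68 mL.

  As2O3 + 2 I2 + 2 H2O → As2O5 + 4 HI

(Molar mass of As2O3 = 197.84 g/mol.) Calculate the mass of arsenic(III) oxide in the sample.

0.05864 g

n(I2) = 0.01420 L × 0.04175 mol/L = 5.928 × 10^-4 mol
From the 1:2 ratio, n(As2O3) = 1/2 × 5.928 × 10^-4 = 2.964 × 10^-4 mol
mass of As2O3 = 2.964 × 10^-4 × 197.84 g/mol = 0.05864 g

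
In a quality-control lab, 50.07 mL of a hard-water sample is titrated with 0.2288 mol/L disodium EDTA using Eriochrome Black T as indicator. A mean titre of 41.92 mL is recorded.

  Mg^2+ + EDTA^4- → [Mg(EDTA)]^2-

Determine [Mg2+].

0.1916 mol/L

n(EDTA) = 0.04192 L × 0.2288 mol/L = 9.591 × 10^-3 mol
n(Mg2+) = 9.591 × 10^-3 mol (1:1 mole ratio)
[Mg2+] = 9.591 × 10^-3 mol / 0.05007 L = 0.1916 mol/L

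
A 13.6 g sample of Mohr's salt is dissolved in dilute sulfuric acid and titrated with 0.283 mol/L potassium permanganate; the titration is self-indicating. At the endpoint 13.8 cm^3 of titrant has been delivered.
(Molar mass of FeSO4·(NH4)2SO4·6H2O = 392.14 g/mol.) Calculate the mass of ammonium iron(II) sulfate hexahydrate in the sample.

MnO4^- + 5 Fe^2+ + 8 H^+ → Mn^2+ + 5 Fe^3+ + 4 H2O
n(KMnO4) = 0.0138 L × 0.283 mol/L = 3.91 × 10^-3 mol
From the 5:1 ratio, n(FeSO4·(NH4)2SO4·6H2O) = 5/1 × 3.91 × 10^-3 = 0.0195 mol
mass of FeSO4·(NH4)2SO4·6H2O = 0.0195 × 392.14 g/mol = 7.66 g

7.66 g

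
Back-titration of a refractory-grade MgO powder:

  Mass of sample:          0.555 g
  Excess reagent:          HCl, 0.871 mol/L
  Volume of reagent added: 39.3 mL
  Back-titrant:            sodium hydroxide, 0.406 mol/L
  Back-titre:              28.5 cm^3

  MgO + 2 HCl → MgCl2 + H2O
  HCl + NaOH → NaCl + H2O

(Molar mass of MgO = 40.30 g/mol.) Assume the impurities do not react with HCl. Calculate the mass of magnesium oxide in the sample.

n(HCl) added = 0.0393 × 0.871 = 0.0342 mol
n(NaOH) used in back-titration = 0.0285 × 0.406 = 0.0116 mol
n(HCl) left over = 0.0116 mol (1:1 ratio)
n(HCl) consumed by analyte = 0.0342 − 0.0116 = 0.0227 mol
From the 1:2 ratio, n(MgO) = 1/2 × 0.0227 = 0.0113 mol
mass of MgO = 0.0113 × 40.30 = 0.457 g

0.457 g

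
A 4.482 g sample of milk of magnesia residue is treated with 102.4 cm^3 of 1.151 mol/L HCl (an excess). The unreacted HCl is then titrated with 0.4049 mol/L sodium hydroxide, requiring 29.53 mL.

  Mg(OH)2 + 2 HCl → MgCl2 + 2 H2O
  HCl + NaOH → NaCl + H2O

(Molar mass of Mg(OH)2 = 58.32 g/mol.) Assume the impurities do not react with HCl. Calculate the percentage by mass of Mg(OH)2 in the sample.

68.90 %

n(HCl) added = 0.1024 × 1.151 = 0.1179 mol
n(NaOH) used in back-titration = 0.02953 × 0.4049 = 0.01196 mol
n(HCl) left over = 0.01196 mol (1:1 ratio)
n(HCl) consumed by analyte = 0.1179 − 0.01196 = 0.1059 mol
From the 1:2 ratio, n(Mg(OH)2) = 1/2 × 0.1059 = 0.05295 mol
mass of Mg(OH)2 = 0.05295 × 58.32 = 3.088 g
% Mg(OH)2 = 3.088 / 4.482 × 100 = 68.90 %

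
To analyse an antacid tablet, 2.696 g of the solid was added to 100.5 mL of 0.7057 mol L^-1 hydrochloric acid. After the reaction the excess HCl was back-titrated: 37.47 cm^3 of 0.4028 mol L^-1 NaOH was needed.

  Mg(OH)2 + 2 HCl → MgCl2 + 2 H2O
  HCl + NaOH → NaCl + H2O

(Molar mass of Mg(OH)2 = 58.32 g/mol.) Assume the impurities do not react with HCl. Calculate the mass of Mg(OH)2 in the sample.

1.628 g

n(HCl) added = 0.1005 × 0.7057 = 0.07092 mol
n(NaOH) used in back-titration = 0.03747 × 0.4028 = 0.01509 mol
n(HCl) left over = 0.01509 mol (1:1 ratio)
n(HCl) consumed by analyte = 0.07092 − 0.01509 = 0.05583 mol
From the 1:2 ratio, n(Mg(OH)2) = 1/2 × 0.05583 = 0.02791 mol
mass of Mg(OH)2 = 0.02791 × 58.32 = 1.628 g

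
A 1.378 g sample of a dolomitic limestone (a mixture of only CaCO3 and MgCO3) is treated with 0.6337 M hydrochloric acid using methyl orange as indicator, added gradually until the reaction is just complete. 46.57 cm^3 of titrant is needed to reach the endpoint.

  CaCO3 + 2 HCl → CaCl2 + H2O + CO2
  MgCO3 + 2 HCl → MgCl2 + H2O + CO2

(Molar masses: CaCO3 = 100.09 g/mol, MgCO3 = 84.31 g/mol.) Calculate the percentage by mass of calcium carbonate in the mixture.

61.65 %

n(HCl) = 0.04657 × 0.6337 = 0.02951 mol
Let x = n(CaCO3), y = n(MgCO3).
Titrant: 2x + 2y = 0.02951;  mass: 100.09x + 84.31y = 1.378
Solving, x = 8.488 × 10^-3 mol, y = 6.267 × 10^-3 mol
mass of CaCO3 = 8.488 × 10^-3 × 100.09 = 0.8496 g
% CaCO3 = 0.8496 / 1.378 × 100 = 61.65 %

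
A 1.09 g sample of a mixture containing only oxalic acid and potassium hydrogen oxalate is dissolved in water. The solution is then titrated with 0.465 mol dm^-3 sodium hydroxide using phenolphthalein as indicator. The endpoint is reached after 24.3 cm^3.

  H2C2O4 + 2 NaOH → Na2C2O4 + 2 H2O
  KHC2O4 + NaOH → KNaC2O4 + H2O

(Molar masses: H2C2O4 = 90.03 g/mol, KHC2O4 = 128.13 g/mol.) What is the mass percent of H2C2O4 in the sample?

n(NaOH) = 0.0243 × 0.465 = 0.0113 mol
Let x = n(H2C2O4), y = n(KHC2O4).
Titrant: 2x + 1y = 0.0113;  mass: 90.03x + 128.13y = 1.09
Solving, x = 2.15 × 10^-3 mol, y = 6.99 × 10^-3 mol
mass of H2C2O4 = 2.15 × 10^-3 × 90.03 = 0.194 g
% H2C2O4 = 0.194 / 1.09 × 100 = 17.8 %

17.8 %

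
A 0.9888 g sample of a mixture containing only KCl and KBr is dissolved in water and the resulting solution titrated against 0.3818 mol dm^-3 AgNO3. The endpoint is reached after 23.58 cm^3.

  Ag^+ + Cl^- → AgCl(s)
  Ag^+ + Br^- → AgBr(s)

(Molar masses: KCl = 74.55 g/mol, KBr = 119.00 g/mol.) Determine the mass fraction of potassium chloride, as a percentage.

14.00 %

n(AgNO3) = 0.02358 × 0.3818 = 9.003 × 10^-3 mol
Let x = n(KCl), y = n(KBr).
Titrant: 1x + 1y = 9.003 × 10^-3;  mass: 74.55x + 119.00y = 0.9888
Solving, x = 1.857 × 10^-3 mol, y = 7.146 × 10^-3 mol
mass of KCl = 1.857 × 10^-3 × 74.55 = 0.1384 g
% KCl = 0.1384 / 0.9888 × 100 = 14.00 %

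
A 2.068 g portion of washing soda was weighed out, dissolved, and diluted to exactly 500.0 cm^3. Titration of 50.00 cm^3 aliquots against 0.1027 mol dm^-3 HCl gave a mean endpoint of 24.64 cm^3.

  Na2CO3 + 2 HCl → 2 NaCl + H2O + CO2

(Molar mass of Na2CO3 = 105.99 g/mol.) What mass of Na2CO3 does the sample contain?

n(HCl) per titration = 0.02464 × 0.1027 = 2.531 × 10^-3 mol
From the 1:2 ratio, n(Na2CO3) in each aliquot = 1/2 × 2.531 × 10^-3 = 1.265 × 10^-3 mol
n(Na2CO3) in the whole flask = 1.265 × 10^-3 × 500.0/50.00 = 0.01265 mol
mass of Na2CO3 = 0.01265 × 105.99 = 1.341 g

1.341 g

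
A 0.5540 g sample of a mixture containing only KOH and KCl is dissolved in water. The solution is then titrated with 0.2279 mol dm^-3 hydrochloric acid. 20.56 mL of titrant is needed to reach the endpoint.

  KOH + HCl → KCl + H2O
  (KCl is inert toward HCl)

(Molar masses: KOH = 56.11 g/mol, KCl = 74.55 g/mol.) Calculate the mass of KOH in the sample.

n(HCl) = 0.02056 × 0.2279 = 4.686 × 10^-3 mol
Let x = n(KOH), y = n(KCl).
Titrant: 1x = 4.686 × 10^-3;  mass: 56.11x + 74.55y = 0.5540
Solving, x = 4.686 × 10^-3 mol, y = 3.905 × 10^-3 mol
mass of KOH = 4.686 × 10^-3 × 56.11 = 0.2629 g

0.2629 g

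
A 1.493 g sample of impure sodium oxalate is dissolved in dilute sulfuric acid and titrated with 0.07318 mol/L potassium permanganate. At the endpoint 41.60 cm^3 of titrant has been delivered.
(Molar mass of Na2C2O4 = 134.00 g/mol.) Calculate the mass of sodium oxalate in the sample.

2 MnO4^- + 5 C2O4^2- + 16 H^+ → 2 Mn^2+ + 10 CO2 + 8 H2O
n(KMnO4) = 0.04160 L × 0.07318 mol/L = 3.044 × 10^-3 mol
From the 5:2 ratio, n(Na2C2O4) = 5/2 × 3.044 × 10^-3 = 7.611 × 10^-3 mol
mass of Na2C2O4 = 7.611 × 10^-3 × 134.00 g/mol = 1.020 g

1.020 g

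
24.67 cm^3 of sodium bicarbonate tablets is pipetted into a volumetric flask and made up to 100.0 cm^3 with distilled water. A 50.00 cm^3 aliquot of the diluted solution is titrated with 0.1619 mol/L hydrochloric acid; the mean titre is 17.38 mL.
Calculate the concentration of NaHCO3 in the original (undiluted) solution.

0.2281 mol/L

NaHCO3 + HCl → NaCl + H2O + CO2
n(HCl) = 0.01738 × 0.1619 = 2.814 × 10^-3 mol
n(NaHCO3) in the aliquot = 2.814 × 10^-3 mol (1:1 ratio)
[NaHCO3]_dilute = 2.814 × 10^-3 / 0.05000 = 0.05628 mol/L
Dilution factor = 100.0 / 24.67 = 4.054
[NaHCO3]_stock = 0.05628 × 4.054 = 0.2281 mol/L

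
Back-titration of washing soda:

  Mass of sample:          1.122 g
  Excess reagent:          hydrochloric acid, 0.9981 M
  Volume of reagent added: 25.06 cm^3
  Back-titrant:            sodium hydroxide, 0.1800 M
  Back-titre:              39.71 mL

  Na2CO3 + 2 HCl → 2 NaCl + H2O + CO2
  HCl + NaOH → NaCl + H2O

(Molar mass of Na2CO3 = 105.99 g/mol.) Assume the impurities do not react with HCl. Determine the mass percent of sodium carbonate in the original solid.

n(HCl) added = 0.02506 × 0.9981 = 0.02501 mol
n(NaOH) used in back-titration = 0.03971 × 0.1800 = 7.148 × 10^-3 mol
n(HCl) left over = 7.148 × 10^-3 mol (1:1 ratio)
n(HCl) consumed by analyte = 0.02501 − 7.148 × 10^-3 = 0.01786 mol
From the 1:2 ratio, n(Na2CO3) = 1/2 × 0.01786 = 8.932 × 10^-3 mol
mass of Na2CO3 = 8.932 × 10^-3 × 105.99 = 0.9467 g
% Na2CO3 = 0.9467 / 1.122 × 100 = 84.38 %

84.38 %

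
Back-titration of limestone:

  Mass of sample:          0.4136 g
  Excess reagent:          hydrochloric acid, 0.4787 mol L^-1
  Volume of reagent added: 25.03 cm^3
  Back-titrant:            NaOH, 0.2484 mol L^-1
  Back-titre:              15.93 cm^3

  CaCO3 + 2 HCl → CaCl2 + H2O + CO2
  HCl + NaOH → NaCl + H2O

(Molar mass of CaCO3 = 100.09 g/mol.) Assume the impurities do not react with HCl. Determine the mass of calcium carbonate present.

0.4016 g

n(HCl) added = 0.02503 × 0.4787 = 0.01198 mol
n(NaOH) used in back-titration = 0.01593 × 0.2484 = 3.957 × 10^-3 mol
n(HCl) left over = 3.957 × 10^-3 mol (1:1 ratio)
n(HCl) consumed by analyte = 0.01198 − 3.957 × 10^-3 = 8.025 × 10^-3 mol
From the 1:2 ratio, n(CaCO3) = 1/2 × 8.025 × 10^-3 = 4.012 × 10^-3 mol
mass of CaCO3 = 4.012 × 10^-3 × 100.09 = 0.4016 g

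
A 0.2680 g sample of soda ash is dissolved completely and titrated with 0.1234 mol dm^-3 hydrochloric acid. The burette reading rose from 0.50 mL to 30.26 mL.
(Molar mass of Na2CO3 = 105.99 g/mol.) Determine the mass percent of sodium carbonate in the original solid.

72.62 %

Na2CO3 + 2 HCl → 2 NaCl + H2O + CO2
n(HCl) = 0.02976 L × 0.1234 mol/L = 3.672 × 10^-3 mol
From the 1:2 ratio, n(Na2CO3) = 1/2 × 3.672 × 10^-3 = 1.836 × 10^-3 mol
mass of Na2CO3 = 1.836 × 10^-3 × 105.99 g/mol = 0.1946 g
% Na2CO3 = 0.1946 / 0.2680 × 100 = 72.62 %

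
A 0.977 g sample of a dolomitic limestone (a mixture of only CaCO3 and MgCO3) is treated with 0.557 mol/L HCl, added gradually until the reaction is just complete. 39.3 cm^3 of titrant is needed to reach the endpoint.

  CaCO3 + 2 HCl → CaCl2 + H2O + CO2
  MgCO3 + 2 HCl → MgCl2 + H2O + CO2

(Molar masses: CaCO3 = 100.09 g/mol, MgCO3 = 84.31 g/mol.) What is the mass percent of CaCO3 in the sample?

35.2 %

n(HCl) = 0.0393 × 0.557 = 0.0219 mol
Let x = n(CaCO3), y = n(MgCO3).
Titrant: 2x + 2y = 0.0219;  mass: 100.09x + 84.31y = 0.977
Solving, x = 3.44 × 10^-3 mol, y = 7.51 × 10^-3 mol
mass of CaCO3 = 3.44 × 10^-3 × 100.09 = 0.344 g
% CaCO3 = 0.344 / 0.977 × 100 = 35.2 %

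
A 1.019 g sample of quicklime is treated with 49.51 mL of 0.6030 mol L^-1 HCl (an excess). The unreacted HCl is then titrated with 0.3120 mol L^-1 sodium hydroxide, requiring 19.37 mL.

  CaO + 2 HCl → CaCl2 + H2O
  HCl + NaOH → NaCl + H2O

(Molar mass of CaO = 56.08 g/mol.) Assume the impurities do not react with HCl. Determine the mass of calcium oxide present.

0.6677 g

n(HCl) added = 0.04951 × 0.6030 = 0.02985 mol
n(NaOH) used in back-titration = 0.01937 × 0.3120 = 6.043 × 10^-3 mol
n(HCl) left over = 6.043 × 10^-3 mol (1:1 ratio)
n(HCl) consumed by analyte = 0.02985 − 6.043 × 10^-3 = 0.02381 mol
From the 1:2 ratio, n(CaO) = 1/2 × 0.02381 = 0.01191 mol
mass of CaO = 0.01191 × 56.08 = 0.6677 g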